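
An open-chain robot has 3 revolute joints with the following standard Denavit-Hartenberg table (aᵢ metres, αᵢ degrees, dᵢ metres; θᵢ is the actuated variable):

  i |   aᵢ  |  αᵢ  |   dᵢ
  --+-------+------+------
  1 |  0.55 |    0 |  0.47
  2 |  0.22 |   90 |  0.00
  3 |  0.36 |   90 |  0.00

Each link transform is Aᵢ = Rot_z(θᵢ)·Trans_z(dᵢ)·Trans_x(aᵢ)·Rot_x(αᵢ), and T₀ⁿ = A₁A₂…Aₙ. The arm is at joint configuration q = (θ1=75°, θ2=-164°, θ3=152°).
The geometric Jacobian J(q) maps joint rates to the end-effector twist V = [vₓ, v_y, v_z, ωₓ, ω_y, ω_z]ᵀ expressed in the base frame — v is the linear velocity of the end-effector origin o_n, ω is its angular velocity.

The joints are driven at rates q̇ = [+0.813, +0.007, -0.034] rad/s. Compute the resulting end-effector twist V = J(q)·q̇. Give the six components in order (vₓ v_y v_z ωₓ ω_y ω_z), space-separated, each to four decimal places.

o_n = [0.1406, 0.6291, 0.6390]
J₁: ẑ×o_n = [-0.6291, 0.1406, 0.0000], ω = ẑ
J2: z=[0.0000, 0.0000, 1.0000] o=[0.1424, 0.5313, 0.4700] → [-0.0978, -0.0017, 0.0000, 0.0000, 0.0000, 1.0000]
J3: z=[-0.9998, -0.0175, 0.0000] o=[0.1462, 0.3113, 0.4700] → [-0.0029, 0.1690, -0.3179, -0.9998, -0.0175, 0.0000]
V = J·q̇ = [-0.5120, 0.1086, 0.0108, 0.0340, 0.0006, 0.8200]

-0.5120 0.1086 0.0108 0.0340 0.0006 0.8200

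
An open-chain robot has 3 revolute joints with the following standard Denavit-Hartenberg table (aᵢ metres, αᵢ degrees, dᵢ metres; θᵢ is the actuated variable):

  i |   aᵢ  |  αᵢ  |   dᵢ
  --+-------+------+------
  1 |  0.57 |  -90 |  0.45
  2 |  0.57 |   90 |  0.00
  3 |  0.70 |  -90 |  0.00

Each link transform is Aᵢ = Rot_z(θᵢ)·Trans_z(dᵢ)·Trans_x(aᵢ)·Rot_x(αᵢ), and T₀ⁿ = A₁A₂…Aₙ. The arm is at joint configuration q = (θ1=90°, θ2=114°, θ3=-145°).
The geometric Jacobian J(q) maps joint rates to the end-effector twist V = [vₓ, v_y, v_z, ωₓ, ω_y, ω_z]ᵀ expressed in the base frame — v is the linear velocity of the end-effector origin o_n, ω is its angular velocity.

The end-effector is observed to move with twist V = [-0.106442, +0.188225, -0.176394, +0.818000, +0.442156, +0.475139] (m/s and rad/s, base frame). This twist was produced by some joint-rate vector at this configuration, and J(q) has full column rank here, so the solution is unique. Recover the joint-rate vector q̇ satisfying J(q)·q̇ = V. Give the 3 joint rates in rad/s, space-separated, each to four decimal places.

o_n = [0.4015, 0.5714, 0.4531]
J₁: ẑ×o_n = [-0.5714, 0.4015, 0.0000], ω = ẑ
J2: z=[-1.0000, 0.0000, 0.0000] o=[0.0000, 0.5700, 0.4500] → [0.0000, 0.0031, -0.0014, -1.0000, 0.0000, 0.0000]
J3: z=[-0.0000, 0.9135, -0.4067] o=[-0.0000, 0.3382, -0.0707] → [0.5734, -0.1633, -0.3668, -0.0000, 0.9135, -0.4067]
q̇ = J⁺·V = [0.6720, -0.8180, 0.4840]

0.6720 -0.8180 0.4840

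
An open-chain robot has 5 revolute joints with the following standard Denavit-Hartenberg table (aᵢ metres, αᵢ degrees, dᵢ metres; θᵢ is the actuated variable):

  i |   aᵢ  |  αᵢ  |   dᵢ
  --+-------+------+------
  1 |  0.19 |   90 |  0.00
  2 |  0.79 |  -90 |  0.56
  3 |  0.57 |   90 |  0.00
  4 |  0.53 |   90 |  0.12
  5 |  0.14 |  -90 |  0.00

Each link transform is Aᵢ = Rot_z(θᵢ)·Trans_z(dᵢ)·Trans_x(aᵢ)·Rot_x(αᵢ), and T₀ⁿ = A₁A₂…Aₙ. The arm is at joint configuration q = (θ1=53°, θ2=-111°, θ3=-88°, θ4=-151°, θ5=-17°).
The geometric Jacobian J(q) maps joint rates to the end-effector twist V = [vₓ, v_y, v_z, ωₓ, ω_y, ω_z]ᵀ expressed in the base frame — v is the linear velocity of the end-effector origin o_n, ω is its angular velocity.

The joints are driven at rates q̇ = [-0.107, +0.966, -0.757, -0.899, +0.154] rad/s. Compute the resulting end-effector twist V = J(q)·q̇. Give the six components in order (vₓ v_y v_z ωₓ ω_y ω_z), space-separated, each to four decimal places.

0.2660 1.0063 -0.6990 0.1440 -1.2380 -0.7203

o_n = [0.2212, -0.6239, -0.5481]
J₁: ẑ×o_n = [0.6239, 0.2212, -0.0000], ω = ẑ
J2: z=[0.7986, -0.6018, 0.0000] o=[0.1143, 0.1517, 0.0000] → [0.3298, 0.4377, -0.5551, 0.7986, -0.6018, 0.0000]
J3: z=[0.5618, 0.7456, -0.3584] o=[0.3912, -0.4114, -0.7375] → [0.0651, -0.0455, 0.0074, 0.5618, 0.7456, -0.3584]
J4: z=[0.2434, 0.2650, 0.9330] o=[0.8419, -0.7599, -0.7561] → [-0.0718, -0.6297, 0.1976, 0.2434, 0.2650, 0.9330]
J5: z=[0.1081, 0.9485, -0.2976] o=[0.3602, -0.6362, -0.5370] → [-0.0069, 0.0426, 0.1332, 0.1081, 0.9485, -0.2976]
V = J·q̇ = [0.2660, 1.0063, -0.6990, 0.1440, -1.2380, -0.7203]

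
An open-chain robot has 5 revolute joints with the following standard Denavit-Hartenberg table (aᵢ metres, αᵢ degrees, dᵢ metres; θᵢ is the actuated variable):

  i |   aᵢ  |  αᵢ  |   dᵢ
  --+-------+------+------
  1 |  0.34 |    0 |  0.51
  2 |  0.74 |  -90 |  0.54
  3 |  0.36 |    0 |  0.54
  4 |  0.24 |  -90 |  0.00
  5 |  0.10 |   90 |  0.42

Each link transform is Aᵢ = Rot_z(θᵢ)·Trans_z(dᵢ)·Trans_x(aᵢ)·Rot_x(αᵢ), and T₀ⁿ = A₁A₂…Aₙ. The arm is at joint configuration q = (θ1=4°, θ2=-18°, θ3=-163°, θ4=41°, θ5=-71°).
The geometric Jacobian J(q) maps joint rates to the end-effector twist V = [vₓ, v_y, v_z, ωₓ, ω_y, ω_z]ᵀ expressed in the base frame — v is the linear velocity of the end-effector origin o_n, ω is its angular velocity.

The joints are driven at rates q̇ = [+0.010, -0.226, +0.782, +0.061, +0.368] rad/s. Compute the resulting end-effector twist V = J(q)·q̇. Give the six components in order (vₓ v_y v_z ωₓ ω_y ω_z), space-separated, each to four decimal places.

o_n = [1.0821, 0.4925, 1.6090]
J₁: ẑ×o_n = [-0.4925, 1.0821, 0.0000], ω = ẑ
J2: z=[0.0000, 0.0000, 1.0000] o=[0.3392, 0.0237, 0.5100] → [-0.4687, 0.7429, 0.0000, 0.0000, 0.0000, 1.0000]
J3: z=[0.2419, 0.9703, 0.0000] o=[1.0572, -0.1553, 1.0500] → [0.5424, -0.1352, 0.1325, 0.2419, 0.9703, 0.0000]
J4: z=[0.2419, 0.9703, 0.0000] o=[0.8538, 0.4519, 1.1553] → [0.4402, -0.1098, -0.2117, 0.2419, 0.9703, 0.0000]
J5: z=[0.8229, -0.2052, 0.5299] o=[0.7304, 0.4827, 1.3588] → [-0.0565, -0.0195, 0.0802, 0.8229, -0.2052, 0.5299]
V = J·q̇ = [0.5312, -0.2767, 0.1202, 0.5068, 0.7425, -0.0210]

0.5312 -0.2767 0.1202 0.5068 0.7425 -0.0210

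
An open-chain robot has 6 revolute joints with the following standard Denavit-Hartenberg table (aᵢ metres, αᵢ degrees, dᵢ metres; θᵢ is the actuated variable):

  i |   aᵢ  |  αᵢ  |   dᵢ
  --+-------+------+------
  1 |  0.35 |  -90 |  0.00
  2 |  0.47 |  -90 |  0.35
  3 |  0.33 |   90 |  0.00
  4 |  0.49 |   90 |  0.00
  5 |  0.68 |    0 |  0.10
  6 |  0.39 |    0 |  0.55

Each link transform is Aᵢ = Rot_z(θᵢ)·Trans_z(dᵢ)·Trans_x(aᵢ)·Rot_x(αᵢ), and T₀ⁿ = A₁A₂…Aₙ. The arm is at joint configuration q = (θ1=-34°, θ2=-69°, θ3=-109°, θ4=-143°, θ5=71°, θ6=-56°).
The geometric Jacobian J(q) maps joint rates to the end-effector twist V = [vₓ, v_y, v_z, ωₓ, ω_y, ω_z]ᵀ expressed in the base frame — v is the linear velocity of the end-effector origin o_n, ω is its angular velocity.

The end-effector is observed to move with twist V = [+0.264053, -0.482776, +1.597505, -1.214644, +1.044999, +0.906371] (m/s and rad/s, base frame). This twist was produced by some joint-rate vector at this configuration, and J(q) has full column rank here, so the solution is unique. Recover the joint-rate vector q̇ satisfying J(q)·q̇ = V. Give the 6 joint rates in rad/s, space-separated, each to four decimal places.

0.8520 -0.1330 -0.8790 0.3870 -0.4790 -0.3050

o_n = [-0.2258, -0.7785, 0.1135]
J₁: ẑ×o_n = [0.7785, -0.2258, 0.0000], ω = ẑ
J2: z=[0.5592, 0.8290, 0.0000] o=[0.2902, -0.1957, 0.0000] → [0.0941, -0.0635, 0.1018, 0.5592, 0.8290, 0.0000]
J3: z=[0.7740, -0.5221, -0.3584] o=[0.6255, 0.0003, 0.4388] → [-0.1093, 0.5568, -1.0472, 0.7740, -0.5221, -0.3584]
J4: z=[-0.4630, -0.0804, -0.8827] o=[0.7681, 0.2805, 0.3385] → [-0.9167, 0.7731, 0.4104, -0.4630, -0.0804, -0.8827]
J5: z=[0.3581, -0.9279, -0.1033] o=[0.3708, 0.1021, 0.5631] → [0.3262, 0.2226, -0.8690, 0.3581, -0.9279, -0.1033]
J6: z=[0.3581, -0.9279, -0.1033] o=[-0.0706, -0.1230, 0.0867] → [-0.0926, 0.0064, -0.3788, 0.3581, -0.9279, -0.1033]
q̇ = J⁺·V = [0.8520, -0.1330, -0.8790, 0.3870, -0.4790, -0.3050]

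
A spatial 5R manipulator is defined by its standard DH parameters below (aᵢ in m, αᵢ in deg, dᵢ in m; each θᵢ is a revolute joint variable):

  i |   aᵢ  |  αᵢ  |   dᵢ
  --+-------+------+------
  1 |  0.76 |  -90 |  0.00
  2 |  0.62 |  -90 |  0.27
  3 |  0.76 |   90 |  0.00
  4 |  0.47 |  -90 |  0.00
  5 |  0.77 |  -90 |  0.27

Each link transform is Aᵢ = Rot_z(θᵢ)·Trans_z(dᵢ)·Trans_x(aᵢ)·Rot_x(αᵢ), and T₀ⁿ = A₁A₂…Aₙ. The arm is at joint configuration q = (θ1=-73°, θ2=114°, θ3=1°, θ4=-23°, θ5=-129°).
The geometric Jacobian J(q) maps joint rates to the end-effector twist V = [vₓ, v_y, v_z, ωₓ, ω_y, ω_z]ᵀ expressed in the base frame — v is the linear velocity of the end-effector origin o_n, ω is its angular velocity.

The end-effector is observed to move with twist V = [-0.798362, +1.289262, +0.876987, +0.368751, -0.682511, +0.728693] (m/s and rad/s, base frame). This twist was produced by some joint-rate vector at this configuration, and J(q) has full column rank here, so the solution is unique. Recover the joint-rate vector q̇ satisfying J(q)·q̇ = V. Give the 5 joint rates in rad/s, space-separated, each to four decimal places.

0.7430 0.6700 -0.0240 -0.5220 -0.7350

o_n = [0.7942, 0.3214, -1.2508]
J₁: ẑ×o_n = [-0.3214, 0.7942, 0.0000], ω = ẑ
J2: z=[0.9563, 0.2924, 0.0000] o=[0.2222, -0.7268, 0.0000] → [-0.3657, 1.1962, 0.8352, 0.9563, 0.2924, 0.0000]
J3: z=[-0.2671, 0.8736, 0.4067] o=[0.4067, -0.4067, -0.5664] → [-0.8941, -0.0252, -0.5330, -0.2671, 0.8736, 0.4067]
J4: z=[0.9541, 0.2991, -0.0159] o=[0.3036, -0.1150, -1.2606] → [0.0099, -0.0171, 0.2697, 0.9541, 0.2991, -0.0159]
J5: z=[-0.2988, 0.9541, 0.0175] o=[0.2940, -0.1094, -1.7305] → [0.4501, 0.1521, -0.6060, -0.2988, 0.9541, 0.0175]
q̇ = J⁺·V = [0.7430, 0.6700, -0.0240, -0.5220, -0.7350]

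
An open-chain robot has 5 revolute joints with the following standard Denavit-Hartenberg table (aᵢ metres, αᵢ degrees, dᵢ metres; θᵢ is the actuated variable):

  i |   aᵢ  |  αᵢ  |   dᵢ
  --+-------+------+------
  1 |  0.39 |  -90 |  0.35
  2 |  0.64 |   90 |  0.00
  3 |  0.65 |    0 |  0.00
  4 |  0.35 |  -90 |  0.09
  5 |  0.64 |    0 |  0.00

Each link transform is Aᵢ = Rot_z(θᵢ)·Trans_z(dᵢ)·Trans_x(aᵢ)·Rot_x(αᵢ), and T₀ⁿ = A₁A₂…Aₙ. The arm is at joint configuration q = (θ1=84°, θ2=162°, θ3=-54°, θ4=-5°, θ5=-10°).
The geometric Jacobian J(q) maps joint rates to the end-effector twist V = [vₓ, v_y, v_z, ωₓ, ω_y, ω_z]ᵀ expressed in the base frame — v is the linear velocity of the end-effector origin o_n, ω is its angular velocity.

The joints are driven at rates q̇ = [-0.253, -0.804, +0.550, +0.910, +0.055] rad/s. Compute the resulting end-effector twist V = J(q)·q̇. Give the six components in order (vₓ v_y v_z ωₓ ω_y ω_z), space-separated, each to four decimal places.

-1.3210 -1.1361 -1.5541 0.8139 0.3230 -1.6561

o_n = [1.2541, -1.1374, -0.3131]
J₁: ẑ×o_n = [1.1374, 1.2541, -0.0000], ω = ẑ
J2: z=[-0.9945, 0.1045, 0.0000] o=[0.0408, 0.3879, 0.3500] → [-0.0693, -0.6595, 1.3901, -0.9945, 0.1045, 0.0000]
J3: z=[0.0323, 0.3073, -0.9511] o=[-0.0229, -0.2175, 0.1522] → [-1.0179, -1.1994, -0.4222, 0.0323, 0.3073, -0.9511]
J4: z=[0.0323, 0.3073, -0.9511] o=[0.4621, -0.6338, 0.0342] → [-0.5856, -0.7420, -0.2597, 0.0323, 0.3073, -0.9511]
J5: z=[-0.5974, -0.7569, -0.2649] o=[0.7455, -0.8080, -0.1071] → [0.0687, -0.2578, 0.5817, -0.5974, -0.7569, -0.2649]
V = J·q̇ = [-1.3210, -1.1361, -1.5541, 0.8139, 0.3230, -1.6561]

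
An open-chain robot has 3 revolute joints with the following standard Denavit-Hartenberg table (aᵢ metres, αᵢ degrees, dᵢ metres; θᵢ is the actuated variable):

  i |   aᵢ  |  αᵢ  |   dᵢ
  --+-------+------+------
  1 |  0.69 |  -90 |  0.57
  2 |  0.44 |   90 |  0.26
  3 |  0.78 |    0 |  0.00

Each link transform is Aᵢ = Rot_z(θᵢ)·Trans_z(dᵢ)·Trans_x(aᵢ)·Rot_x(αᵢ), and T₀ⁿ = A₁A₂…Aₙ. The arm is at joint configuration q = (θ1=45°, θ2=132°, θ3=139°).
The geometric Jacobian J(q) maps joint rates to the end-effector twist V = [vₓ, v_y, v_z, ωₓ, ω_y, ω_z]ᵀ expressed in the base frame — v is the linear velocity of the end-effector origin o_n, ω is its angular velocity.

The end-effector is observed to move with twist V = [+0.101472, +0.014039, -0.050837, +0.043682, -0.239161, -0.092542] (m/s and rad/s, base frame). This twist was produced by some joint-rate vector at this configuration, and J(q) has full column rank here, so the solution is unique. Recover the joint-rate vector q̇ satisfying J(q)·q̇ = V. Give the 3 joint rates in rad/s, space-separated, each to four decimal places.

-0.2170 -0.2000 -0.1860

o_n = [0.0126, 1.1039, 0.6805]
J₁: ẑ×o_n = [-1.1039, 0.0126, 0.0000], ω = ẑ
J2: z=[-0.7071, 0.7071, 0.0000] o=[0.4879, 0.4879, 0.5700] → [0.0781, 0.0781, -0.0995, -0.7071, 0.7071, 0.0000]
J3: z=[0.5255, 0.5255, -0.6691] o=[0.0959, 0.4636, 0.2430] → [0.6584, -0.1741, 0.3803, 0.5255, 0.5255, -0.6691]
q̇ = J⁺·V = [-0.2170, -0.2000, -0.1860]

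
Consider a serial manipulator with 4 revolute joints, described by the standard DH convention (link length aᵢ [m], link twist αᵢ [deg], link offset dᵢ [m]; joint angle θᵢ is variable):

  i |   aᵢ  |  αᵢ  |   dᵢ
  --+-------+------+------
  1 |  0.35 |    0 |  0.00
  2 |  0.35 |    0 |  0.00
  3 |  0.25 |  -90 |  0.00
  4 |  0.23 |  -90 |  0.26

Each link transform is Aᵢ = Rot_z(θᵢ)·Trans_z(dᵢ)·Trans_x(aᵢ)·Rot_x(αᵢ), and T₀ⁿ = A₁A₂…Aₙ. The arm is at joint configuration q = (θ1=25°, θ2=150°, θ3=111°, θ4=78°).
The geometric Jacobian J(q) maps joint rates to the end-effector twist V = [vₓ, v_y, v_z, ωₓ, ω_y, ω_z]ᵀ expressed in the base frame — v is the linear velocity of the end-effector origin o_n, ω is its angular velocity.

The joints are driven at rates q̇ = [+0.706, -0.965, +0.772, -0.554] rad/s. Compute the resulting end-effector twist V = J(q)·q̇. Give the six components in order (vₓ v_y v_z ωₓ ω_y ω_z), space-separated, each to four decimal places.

o_n = [0.3006, -0.0362, -0.2250]
J₁: ẑ×o_n = [0.0362, 0.3006, -0.0000], ω = ẑ
J2: z=[0.0000, 0.0000, 1.0000] o=[0.3172, 0.1479, 0.0000] → [0.1841, -0.0166, 0.0000, 0.0000, 0.0000, 1.0000]
J3: z=[0.0000, 0.0000, 1.0000] o=[-0.0315, 0.1784, 0.0000] → [0.2146, 0.3320, -0.0000, 0.0000, 0.0000, 1.0000]
J4: z=[0.9613, 0.2756, 0.0000] o=[0.0374, -0.0619, 0.0000] → [-0.0620, 0.2163, -0.0478, 0.9613, 0.2756, 0.0000]
V = J·q̇ = [0.0479, 0.3648, 0.0265, -0.5325, -0.1527, 0.5130]

0.0479 0.3648 0.0265 -0.5325 -0.1527 0.5130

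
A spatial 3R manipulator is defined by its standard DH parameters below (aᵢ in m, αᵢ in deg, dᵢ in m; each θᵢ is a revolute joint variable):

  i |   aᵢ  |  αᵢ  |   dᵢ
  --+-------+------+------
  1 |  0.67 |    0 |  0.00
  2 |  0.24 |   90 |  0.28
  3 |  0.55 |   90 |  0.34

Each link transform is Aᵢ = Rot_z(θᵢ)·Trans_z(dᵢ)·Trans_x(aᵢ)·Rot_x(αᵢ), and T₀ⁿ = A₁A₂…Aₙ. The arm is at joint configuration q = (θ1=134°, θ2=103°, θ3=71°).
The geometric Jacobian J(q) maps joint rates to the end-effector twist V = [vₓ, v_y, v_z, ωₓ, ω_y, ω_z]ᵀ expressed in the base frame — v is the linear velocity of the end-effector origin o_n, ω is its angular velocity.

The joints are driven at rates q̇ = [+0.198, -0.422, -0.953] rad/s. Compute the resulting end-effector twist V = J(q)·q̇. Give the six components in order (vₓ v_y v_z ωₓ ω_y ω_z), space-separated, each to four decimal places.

o_n = [-0.9788, 0.3157, 0.8000]
J₁: ẑ×o_n = [-0.3157, -0.9788, 0.0000], ω = ẑ
J2: z=[0.0000, 0.0000, 1.0000] o=[-0.4654, 0.4820, 0.0000] → [0.1663, -0.5134, 0.0000, 0.0000, 0.0000, 1.0000]
J3: z=[-0.8387, 0.5446, 0.0000] o=[-0.5961, 0.2807, 0.2800] → [0.2832, 0.4361, 0.1791, -0.8387, 0.5446, 0.0000]
V = J·q̇ = [-0.4026, -0.3928, -0.1706, 0.7993, -0.5190, -0.2240]

-0.4026 -0.3928 -0.1706 0.7993 -0.5190 -0.2240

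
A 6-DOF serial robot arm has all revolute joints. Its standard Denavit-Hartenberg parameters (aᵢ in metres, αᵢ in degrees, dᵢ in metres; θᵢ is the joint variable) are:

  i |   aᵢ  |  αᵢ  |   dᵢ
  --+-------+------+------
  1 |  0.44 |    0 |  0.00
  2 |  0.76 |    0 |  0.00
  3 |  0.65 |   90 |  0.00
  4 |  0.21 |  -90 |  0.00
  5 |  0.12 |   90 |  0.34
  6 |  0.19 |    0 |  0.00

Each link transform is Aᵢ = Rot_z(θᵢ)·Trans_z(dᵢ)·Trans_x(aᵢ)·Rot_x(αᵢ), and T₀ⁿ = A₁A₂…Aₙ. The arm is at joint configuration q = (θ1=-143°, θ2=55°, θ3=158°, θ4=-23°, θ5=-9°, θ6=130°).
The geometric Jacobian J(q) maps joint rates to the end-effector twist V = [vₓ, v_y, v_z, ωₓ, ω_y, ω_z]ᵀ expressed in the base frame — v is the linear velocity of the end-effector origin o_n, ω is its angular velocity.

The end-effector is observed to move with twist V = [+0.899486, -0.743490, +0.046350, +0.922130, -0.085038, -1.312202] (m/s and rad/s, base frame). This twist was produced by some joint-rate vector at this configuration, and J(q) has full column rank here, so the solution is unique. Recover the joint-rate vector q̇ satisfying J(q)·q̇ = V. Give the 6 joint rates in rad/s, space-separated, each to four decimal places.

-0.6540 -0.5550 -0.9310 0.2220 0.8540 0.6820

o_n = [0.0275, -0.0553, 0.3657]
J₁: ẑ×o_n = [0.0553, 0.0275, -0.0000], ω = ẑ
J2: z=[0.0000, 0.0000, 1.0000] o=[-0.3514, -0.2648, 0.0000] → [-0.2095, 0.3789, 0.0000, 0.0000, 0.0000, 1.0000]
J3: z=[0.0000, 0.0000, 1.0000] o=[-0.3249, -1.0243, 0.0000] → [-0.9690, 0.3523, 0.0000, 0.0000, 0.0000, 1.0000]
J4: z=[0.9397, -0.3420, 0.0000] o=[-0.1026, -0.4135, 0.0000] → [-0.1251, -0.3437, 0.3811, 0.9397, -0.3420, 0.0000]
J5: z=[0.1336, 0.3672, 0.9205] o=[-0.0364, -0.2319, -0.0821] → [0.0019, -0.0010, 0.0001, 0.1336, 0.3672, 0.9205]
J6: z=[0.8789, -0.4731, 0.0611] o=[0.0639, -0.0109, 0.1846] → [-0.0830, -0.1614, -0.0563, 0.8789, -0.4731, 0.0611]
q̇ = J⁺·V = [-0.6540, -0.5550, -0.9310, 0.2220, 0.8540, 0.6820]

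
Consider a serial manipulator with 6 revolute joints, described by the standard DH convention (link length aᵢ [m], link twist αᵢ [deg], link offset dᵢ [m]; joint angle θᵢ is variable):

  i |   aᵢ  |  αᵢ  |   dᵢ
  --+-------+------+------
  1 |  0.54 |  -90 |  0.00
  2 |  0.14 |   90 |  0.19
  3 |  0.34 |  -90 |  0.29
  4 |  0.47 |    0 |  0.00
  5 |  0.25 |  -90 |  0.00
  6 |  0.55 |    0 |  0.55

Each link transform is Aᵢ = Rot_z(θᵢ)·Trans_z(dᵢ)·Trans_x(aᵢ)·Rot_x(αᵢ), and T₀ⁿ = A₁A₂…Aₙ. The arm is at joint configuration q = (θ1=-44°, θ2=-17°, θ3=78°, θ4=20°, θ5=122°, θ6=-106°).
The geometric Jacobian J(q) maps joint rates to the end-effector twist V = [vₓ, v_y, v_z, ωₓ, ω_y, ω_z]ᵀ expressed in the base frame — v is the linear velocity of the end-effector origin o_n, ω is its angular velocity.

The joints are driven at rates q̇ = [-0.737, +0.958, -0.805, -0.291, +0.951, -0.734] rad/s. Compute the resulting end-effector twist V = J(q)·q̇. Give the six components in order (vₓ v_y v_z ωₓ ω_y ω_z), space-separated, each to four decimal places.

1.4866 -0.2678 1.2088 0.9793 1.1913 -2.2212

o_n = [0.5324, 0.3998, 0.3921]
J₁: ẑ×o_n = [-0.3998, 0.5324, 0.0000], ω = ẑ
J2: z=[0.6947, 0.7193, 0.0000] o=[0.3884, -0.3751, 0.0000] → [0.2820, -0.2724, 0.4348, 0.6947, 0.7193, 0.0000]
J3: z=[-0.2103, 0.2031, 0.9563] o=[0.6167, -0.3314, 0.0409] → [-0.6280, -0.0068, -0.1367, -0.2103, 0.2031, 0.9563]
J4: z=[-0.5284, 0.7993, -0.2860] o=[0.8354, -0.0803, 0.3389] → [0.1798, 0.1148, -0.0115, -0.5284, 0.7993, -0.2860]
J5: z=[-0.5284, 0.7993, -0.2860] o=[1.2325, 0.1368, 0.2120] → [0.2191, 0.2954, 0.4206, -0.5284, 0.7993, -0.2860]
J6: z=[-0.6721, -0.1881, 0.7162] o=[1.1028, -0.0058, 0.0529] → [-0.3543, -0.1805, -0.3800, -0.6721, -0.1881, 0.7162]
V = J·q̇ = [1.4866, -0.2678, 1.2088, 0.9793, 1.1913, -2.2212]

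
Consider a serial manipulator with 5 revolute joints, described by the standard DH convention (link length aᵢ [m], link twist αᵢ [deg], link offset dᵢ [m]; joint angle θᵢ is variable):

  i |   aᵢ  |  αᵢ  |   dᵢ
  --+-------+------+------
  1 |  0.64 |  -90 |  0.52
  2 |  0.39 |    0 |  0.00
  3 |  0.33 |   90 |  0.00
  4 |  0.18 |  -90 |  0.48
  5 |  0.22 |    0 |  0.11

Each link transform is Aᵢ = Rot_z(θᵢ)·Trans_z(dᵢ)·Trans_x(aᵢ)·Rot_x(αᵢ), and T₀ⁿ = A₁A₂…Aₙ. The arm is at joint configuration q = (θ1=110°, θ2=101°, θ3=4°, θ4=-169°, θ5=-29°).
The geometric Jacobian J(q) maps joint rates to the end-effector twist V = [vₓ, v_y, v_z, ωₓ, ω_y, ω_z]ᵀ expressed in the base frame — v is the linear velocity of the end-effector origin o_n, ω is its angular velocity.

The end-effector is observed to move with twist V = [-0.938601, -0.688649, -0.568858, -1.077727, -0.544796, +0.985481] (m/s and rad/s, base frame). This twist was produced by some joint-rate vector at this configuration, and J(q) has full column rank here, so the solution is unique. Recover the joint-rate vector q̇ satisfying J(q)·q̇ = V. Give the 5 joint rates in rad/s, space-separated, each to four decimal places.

o_n = [-0.2203, 1.1288, -0.0006]
J₁: ẑ×o_n = [-1.1288, -0.2203, 0.0000], ω = ẑ
J2: z=[-0.9397, -0.3420, 0.0000] o=[-0.2189, 0.6014, 0.5200] → [0.1781, -0.4892, -0.4960, -0.9397, -0.3420, 0.0000]
J3: z=[-0.9397, -0.3420, 0.0000] o=[-0.1934, 0.5315, 0.1372] → [0.0471, -0.1294, -0.5704, -0.9397, -0.3420, 0.0000]
J4: z=[-0.3304, 0.9077, -0.2588] o=[-0.1642, 0.4512, -0.1816] → [0.3397, 0.0743, -0.1729, -0.3304, 0.9077, -0.2588]
J5: z=[0.9393, 0.2893, -0.1843] o=[-0.3062, 0.9416, -0.1352] → [0.0734, -0.1422, 0.1509, 0.9393, 0.2893, -0.1843]
q̇ = J⁺·V = [0.9370, 0.9160, 0.2330, -0.1510, -0.0510]

0.9370 0.9160 0.2330 -0.1510 -0.0510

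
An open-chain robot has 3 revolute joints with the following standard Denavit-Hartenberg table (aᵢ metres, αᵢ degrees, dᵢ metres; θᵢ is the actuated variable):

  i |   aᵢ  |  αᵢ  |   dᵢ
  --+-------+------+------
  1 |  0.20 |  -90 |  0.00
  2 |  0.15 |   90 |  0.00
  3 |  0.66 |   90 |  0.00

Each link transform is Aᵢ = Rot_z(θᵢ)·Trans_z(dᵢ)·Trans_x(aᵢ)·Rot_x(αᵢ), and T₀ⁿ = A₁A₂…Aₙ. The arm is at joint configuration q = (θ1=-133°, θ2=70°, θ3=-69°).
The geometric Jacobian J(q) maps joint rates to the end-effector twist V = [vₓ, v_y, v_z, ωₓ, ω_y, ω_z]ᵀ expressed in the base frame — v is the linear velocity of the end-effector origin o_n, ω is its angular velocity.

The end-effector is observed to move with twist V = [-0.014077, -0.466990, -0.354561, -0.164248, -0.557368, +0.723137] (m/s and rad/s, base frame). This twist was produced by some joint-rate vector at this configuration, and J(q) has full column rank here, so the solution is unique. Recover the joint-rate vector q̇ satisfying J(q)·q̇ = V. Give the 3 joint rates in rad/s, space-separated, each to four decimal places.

o_n = [-0.6772, 0.1773, -0.3632]
J₁: ẑ×o_n = [-0.1773, -0.6772, 0.0000], ω = ẑ
J2: z=[0.7314, -0.6820, 0.0000] o=[-0.1364, -0.1463, 0.0000] → [0.2477, 0.2656, -0.1322, 0.7314, -0.6820, 0.0000]
J3: z=[-0.6409, -0.6872, 0.3420] o=[-0.1714, -0.1838, -0.1410] → [0.0293, -0.3154, -0.5790, -0.6409, -0.6872, 0.3420]
q̇ = J⁺·V = [0.5340, 0.2600, 0.5530]

0.5340 0.2600 0.5530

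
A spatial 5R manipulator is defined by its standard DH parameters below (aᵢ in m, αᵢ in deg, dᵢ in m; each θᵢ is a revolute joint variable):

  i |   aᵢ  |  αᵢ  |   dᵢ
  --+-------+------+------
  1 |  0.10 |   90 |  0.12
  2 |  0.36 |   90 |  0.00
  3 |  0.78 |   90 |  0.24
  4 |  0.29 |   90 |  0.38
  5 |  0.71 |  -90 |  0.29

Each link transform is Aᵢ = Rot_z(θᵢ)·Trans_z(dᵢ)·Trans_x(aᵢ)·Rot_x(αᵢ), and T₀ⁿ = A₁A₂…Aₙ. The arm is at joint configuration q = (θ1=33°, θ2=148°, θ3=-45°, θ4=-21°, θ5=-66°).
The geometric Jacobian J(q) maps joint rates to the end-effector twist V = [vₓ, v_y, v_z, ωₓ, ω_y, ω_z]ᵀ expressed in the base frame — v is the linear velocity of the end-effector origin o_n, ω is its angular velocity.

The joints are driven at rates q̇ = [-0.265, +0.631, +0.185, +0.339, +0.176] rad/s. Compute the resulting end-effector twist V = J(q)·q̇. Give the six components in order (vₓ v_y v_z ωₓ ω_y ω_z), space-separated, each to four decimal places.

o_n = [-1.3899, -0.1035, 0.6653]
J₁: ẑ×o_n = [0.1035, -1.3899, 0.0000], ω = ẑ
J2: z=[0.5446, -0.8387, 0.0000] o=[0.0839, 0.0545, 0.1200] → [-0.4573, -0.2970, -1.3220, 0.5446, -0.8387, 0.0000]
J3: z=[0.4444, 0.2886, 0.8480] o=[-0.1722, -0.1118, 0.3108] → [0.0952, -1.1902, 0.3551, 0.4444, 0.2886, 0.8480]
J4: z=[0.1178, 0.9196, -0.3747] o=[-0.7582, 0.1653, 0.8066] → [-0.2307, 0.2534, 0.5493, 0.1178, 0.9196, -0.3747]
J5: z=[-0.0967, -0.3649, -0.9260] o=[-1.0000, 0.5569, 0.6775] → [-0.6070, 0.3598, -0.0784, -0.0967, -0.3649, -0.9260]
V = J·q̇ = [-0.4834, 0.1100, -0.5961, 0.4488, -0.2283, -0.3981]

-0.4834 0.1100 -0.5961 0.4488 -0.2283 -0.3981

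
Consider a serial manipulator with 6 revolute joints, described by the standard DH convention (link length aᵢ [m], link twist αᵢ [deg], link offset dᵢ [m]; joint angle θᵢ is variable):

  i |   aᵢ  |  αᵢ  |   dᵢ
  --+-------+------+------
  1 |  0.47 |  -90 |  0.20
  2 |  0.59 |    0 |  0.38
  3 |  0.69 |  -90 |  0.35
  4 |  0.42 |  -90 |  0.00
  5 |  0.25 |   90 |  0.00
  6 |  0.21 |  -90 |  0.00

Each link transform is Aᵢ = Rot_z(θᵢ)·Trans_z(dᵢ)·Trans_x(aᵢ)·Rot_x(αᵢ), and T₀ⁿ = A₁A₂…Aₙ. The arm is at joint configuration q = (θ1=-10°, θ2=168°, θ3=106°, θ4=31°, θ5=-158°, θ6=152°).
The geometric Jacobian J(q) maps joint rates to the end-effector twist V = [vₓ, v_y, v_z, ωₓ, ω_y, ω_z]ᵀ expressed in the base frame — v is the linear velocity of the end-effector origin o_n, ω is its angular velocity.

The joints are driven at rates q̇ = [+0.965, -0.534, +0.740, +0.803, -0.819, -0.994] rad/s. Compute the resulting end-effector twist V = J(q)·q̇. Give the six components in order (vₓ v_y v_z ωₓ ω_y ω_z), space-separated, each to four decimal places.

o_n = [0.0633, 0.4560, 1.0212]
J₁: ẑ×o_n = [-0.4560, 0.0633, 0.0000], ω = ẑ
J2: z=[0.1736, 0.9848, 0.0000] o=[0.4629, -0.0816, 0.2000] → [0.8088, -0.1426, 0.4869, 0.1736, 0.9848, 0.0000]
J3: z=[0.1736, 0.9848, 0.0000] o=[-0.0395, 0.3928, 0.0773] → [0.9296, -0.1639, -0.0903, 0.1736, 0.9848, 0.0000]
J4: z=[0.9824, -0.1732, -0.0698] o=[0.0687, 0.7292, 0.7657] → [-0.0633, -0.2507, -0.2693, 0.9824, -0.1732, -0.0698]
J5: z=[-0.1842, -0.8379, -0.5138] o=[0.0559, 0.5118, 1.1248] → [0.0581, -0.0229, 0.0165, -0.1842, -0.8379, -0.5138]
J6: z=[-0.8994, 0.3545, -0.2556] o=[0.1549, 0.6155, 0.9200] → [-0.0049, 0.1144, 0.1760, -0.8994, 0.3545, -0.2556]
V = J·q̇ = [-0.2775, -0.2804, -0.7315, 1.8696, 0.3976, 1.5839]

-0.2775 -0.2804 -0.7315 1.8696 0.3976 1.5839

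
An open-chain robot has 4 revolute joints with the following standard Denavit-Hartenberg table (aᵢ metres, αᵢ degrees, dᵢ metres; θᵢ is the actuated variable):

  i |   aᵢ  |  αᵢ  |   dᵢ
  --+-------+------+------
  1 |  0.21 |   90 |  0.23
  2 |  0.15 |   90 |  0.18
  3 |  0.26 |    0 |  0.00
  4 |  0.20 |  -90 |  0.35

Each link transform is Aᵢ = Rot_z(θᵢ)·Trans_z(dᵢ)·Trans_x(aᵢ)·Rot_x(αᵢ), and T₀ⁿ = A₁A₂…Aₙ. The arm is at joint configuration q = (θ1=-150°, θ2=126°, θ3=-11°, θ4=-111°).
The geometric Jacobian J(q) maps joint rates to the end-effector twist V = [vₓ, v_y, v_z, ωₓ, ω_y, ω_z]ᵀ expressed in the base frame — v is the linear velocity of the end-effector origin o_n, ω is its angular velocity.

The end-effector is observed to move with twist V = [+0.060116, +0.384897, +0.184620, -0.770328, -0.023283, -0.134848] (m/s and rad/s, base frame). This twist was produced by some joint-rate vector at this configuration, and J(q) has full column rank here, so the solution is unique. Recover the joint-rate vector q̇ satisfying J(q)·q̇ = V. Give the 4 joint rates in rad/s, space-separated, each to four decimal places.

o_n = [-0.2552, -0.1926, 0.6778]
J₁: ẑ×o_n = [0.1926, -0.2552, 0.0000], ω = ẑ
J2: z=[-0.5000, 0.8660, 0.0000] o=[-0.1819, -0.1050, 0.2300] → [0.3878, 0.2239, 0.1073, -0.5000, 0.8660, 0.0000]
J3: z=[-0.7006, -0.4045, 0.5878] o=[-0.1955, 0.0950, 0.3514] → [0.0370, 0.1937, 0.1774, -0.7006, -0.4045, 0.5878]
J4: z=[-0.7006, -0.4045, 0.5878] o=[-0.0408, 0.1270, 0.5578] → [0.1393, -0.0419, 0.1372, -0.7006, -0.4045, 0.5878]
q̇ = J⁺·V = [-0.6280, 0.3650, 0.7560, 0.0830]

-0.6280 0.3650 0.7560 0.0830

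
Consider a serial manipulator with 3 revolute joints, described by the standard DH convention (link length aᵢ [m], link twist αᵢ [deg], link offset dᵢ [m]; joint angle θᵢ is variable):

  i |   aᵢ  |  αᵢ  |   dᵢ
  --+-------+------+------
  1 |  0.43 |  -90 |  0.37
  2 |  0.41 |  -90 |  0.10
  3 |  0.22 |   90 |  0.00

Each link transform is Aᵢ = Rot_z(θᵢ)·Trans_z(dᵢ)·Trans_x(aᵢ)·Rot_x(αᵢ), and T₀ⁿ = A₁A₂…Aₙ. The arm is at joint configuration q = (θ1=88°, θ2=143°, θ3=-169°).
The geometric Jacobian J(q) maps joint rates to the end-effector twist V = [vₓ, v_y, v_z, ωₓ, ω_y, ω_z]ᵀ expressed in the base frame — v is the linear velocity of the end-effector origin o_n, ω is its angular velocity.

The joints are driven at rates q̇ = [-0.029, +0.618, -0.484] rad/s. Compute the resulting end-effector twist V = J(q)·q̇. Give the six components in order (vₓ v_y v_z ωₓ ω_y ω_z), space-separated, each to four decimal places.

0.1106 -0.0557 0.1080 -0.6075 0.3127 -0.4155

o_n = [-0.1323, 0.2798, 0.2532]
J₁: ẑ×o_n = [-0.2798, -0.1323, 0.0000], ω = ẑ
J2: z=[-0.9994, 0.0349, 0.0000] o=[0.0150, 0.4297, 0.3700] → [-0.0041, -0.1167, 0.1550, -0.9994, 0.0349, 0.0000]
J3: z=[-0.0210, -0.6014, 0.7986] o=[-0.0964, 0.1060, 0.1233] → [-0.2170, -0.0260, -0.0253, -0.0210, -0.6014, 0.7986]
V = J·q̇ = [0.1106, -0.0557, 0.1080, -0.6075, 0.3127, -0.4155]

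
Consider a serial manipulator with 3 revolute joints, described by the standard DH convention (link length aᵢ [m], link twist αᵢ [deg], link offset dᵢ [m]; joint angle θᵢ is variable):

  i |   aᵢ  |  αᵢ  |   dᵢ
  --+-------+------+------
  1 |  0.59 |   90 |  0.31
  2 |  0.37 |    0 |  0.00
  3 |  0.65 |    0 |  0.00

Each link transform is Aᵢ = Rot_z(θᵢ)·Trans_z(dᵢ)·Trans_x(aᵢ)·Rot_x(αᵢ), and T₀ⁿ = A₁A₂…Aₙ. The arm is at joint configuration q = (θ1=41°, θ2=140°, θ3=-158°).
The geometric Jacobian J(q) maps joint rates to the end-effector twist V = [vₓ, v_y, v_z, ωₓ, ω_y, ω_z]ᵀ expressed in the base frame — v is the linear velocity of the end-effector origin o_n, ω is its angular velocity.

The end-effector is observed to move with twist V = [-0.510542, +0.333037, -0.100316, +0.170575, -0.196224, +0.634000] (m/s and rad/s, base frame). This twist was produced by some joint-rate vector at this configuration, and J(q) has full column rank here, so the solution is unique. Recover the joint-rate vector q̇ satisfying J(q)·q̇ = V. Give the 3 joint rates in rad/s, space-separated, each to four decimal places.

0.6340 0.9210 -0.6610

o_n = [0.6979, 0.6067, 0.3470]
J₁: ẑ×o_n = [-0.6067, 0.6979, 0.0000], ω = ẑ
J2: z=[0.6561, -0.7547, 0.0000] o=[0.4453, 0.3871, 0.3100] → [-0.0279, -0.0243, 0.3348, 0.6561, -0.7547, 0.0000]
J3: z=[0.6561, -0.7547, 0.0000] o=[0.2314, 0.2011, 0.5478] → [0.1516, 0.1318, 0.6182, 0.6561, -0.7547, 0.0000]
q̇ = J⁺·V = [0.6340, 0.9210, -0.6610]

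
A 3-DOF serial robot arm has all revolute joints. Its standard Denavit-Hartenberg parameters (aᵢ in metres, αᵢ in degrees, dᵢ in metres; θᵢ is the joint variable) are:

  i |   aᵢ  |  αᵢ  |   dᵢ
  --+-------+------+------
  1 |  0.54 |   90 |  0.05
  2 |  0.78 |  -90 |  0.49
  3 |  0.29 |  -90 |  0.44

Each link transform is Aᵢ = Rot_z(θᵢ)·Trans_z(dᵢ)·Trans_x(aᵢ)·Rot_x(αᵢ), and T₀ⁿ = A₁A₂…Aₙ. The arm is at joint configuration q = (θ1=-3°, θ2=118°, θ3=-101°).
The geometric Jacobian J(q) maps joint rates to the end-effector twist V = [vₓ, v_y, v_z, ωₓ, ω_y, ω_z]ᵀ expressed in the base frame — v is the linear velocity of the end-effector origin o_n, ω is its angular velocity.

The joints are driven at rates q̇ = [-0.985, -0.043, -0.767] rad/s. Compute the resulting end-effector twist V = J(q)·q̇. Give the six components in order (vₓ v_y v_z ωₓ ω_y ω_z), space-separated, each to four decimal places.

-0.6291 0.2616 -0.1615 0.6785 0.0075 -0.6249

o_n = [-0.2290, -0.7637, 0.4833]
J₁: ẑ×o_n = [0.7637, -0.2290, 0.0000], ω = ẑ
J2: z=[-0.0523, -0.9986, 0.0000] o=[0.5393, -0.0283, 0.0500] → [-0.4327, 0.0227, -0.7287, -0.0523, -0.9986, 0.0000]
J3: z=[-0.8817, 0.0462, -0.4695] o=[0.1479, -0.4984, 0.7387] → [-0.1364, -0.0483, 0.2514, -0.8817, 0.0462, -0.4695]
V = J·q̇ = [-0.6291, 0.2616, -0.1615, 0.6785, 0.0075, -0.6249]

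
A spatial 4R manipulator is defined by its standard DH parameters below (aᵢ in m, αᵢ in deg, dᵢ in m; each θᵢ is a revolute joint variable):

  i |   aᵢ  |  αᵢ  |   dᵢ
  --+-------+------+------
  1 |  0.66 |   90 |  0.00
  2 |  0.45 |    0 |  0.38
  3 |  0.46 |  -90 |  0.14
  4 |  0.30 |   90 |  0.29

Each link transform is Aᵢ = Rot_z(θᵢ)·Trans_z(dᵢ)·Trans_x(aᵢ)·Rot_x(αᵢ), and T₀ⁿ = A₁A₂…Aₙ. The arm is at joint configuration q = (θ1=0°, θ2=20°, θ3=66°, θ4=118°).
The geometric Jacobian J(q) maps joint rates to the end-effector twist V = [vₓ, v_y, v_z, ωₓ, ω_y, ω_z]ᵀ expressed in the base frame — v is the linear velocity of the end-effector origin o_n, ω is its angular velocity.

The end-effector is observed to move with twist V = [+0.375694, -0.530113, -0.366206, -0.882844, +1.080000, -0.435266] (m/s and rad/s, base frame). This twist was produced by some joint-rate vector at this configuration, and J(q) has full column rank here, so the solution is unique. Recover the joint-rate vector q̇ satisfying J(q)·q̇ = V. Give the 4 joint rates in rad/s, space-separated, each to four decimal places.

-0.4970 -0.9950 -0.0850 0.8850

o_n = [0.8158, -0.2551, 0.4925]
J₁: ẑ×o_n = [0.2551, 0.8158, -0.0000], ω = ẑ
J2: z=[0.0000, -1.0000, 0.0000] o=[0.6600, 0.0000, 0.0000] → [-0.4925, 0.0000, 0.1558, 0.0000, -1.0000, 0.0000]
J3: z=[0.0000, -1.0000, 0.0000] o=[1.0829, -0.3800, 0.1539] → [-0.3386, -0.0000, -0.2670, 0.0000, -1.0000, 0.0000]
J4: z=[-0.9976, -0.0000, 0.0698] o=[1.1149, -0.5200, 0.6128] → [-0.0185, -0.1408, -0.2642, -0.9976, -0.0000, 0.0698]
q̇ = J⁺·V = [-0.4970, -0.9950, -0.0850, 0.8850]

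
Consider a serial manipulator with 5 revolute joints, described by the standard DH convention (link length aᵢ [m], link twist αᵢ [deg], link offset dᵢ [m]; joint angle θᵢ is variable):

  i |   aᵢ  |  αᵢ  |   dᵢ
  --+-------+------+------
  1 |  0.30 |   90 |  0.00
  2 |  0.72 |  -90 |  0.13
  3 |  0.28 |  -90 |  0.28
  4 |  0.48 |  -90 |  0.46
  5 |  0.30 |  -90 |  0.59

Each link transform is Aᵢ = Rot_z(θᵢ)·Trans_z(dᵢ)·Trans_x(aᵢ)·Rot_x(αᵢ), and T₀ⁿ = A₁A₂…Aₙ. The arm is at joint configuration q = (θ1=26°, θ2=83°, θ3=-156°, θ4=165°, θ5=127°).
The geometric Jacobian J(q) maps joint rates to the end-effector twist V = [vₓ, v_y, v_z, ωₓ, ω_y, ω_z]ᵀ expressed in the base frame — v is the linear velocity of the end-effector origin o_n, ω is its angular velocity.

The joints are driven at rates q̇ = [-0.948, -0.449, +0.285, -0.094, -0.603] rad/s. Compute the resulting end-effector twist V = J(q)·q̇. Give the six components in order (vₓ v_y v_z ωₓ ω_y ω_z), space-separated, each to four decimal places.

0.0319 0.6547 0.4451 0.0389 0.5435 -1.1637

o_n = [-0.1981, -0.3920, 1.0446]
J₁: ẑ×o_n = [0.3920, -0.1981, 0.0000], ω = ẑ
J2: z=[0.4384, -0.8988, 0.0000] o=[0.2696, 0.1315, 0.0000] → [-0.9389, -0.4579, -0.6499, 0.4384, -0.8988, 0.0000]
J3: z=[-0.8921, -0.4351, 0.1219] o=[0.4055, 0.0531, 0.7146] → [-0.0893, 0.2208, 0.1345, -0.8921, -0.4351, 0.1219]
J4: z=[0.4450, -0.7994, 0.4037] o=[0.1776, -0.1847, 0.4949] → [-0.3557, -0.3963, -0.3926, 0.4450, -0.7994, 0.4037]
J5: z=[-0.8819, -0.3130, 0.3524] o=[0.4569, -0.3062, 1.0858] → [0.0431, -0.2672, -0.1294, -0.8819, -0.3130, 0.3524]
V = J·q̇ = [0.0319, 0.6547, 0.4451, 0.0389, 0.5435, -1.1637]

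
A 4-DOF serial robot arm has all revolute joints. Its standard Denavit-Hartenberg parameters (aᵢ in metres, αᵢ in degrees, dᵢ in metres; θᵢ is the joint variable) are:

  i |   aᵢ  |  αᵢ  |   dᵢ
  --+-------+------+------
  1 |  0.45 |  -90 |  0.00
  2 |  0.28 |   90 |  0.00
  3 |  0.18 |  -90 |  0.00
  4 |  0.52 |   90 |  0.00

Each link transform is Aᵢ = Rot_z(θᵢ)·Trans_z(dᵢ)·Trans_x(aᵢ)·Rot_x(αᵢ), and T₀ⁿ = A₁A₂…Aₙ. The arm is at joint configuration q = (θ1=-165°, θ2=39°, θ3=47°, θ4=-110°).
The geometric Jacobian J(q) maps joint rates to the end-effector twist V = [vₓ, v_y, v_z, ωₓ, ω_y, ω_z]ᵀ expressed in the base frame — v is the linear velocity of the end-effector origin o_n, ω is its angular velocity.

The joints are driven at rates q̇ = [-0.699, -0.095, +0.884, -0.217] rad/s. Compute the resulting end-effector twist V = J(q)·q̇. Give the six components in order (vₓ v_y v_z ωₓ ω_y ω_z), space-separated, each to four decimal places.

o_n = [-0.9426, -0.2542, 0.2026]
J₁: ẑ×o_n = [0.2542, -0.9426, 0.0000], ω = ẑ
J2: z=[0.2588, -0.9659, 0.0000] o=[-0.4347, -0.1165, 0.0000] → [-0.1957, -0.0524, -0.5263, 0.2588, -0.9659, 0.0000]
J3: z=[-0.6079, -0.1629, 0.7771] o=[-0.6449, -0.1728, -0.1762] → [0.0016, -0.0011, 0.0010, -0.6079, -0.1629, 0.7771]
J4: z=[0.7255, -0.5117, 0.4603] o=[-0.7029, -0.3246, -0.2535] → [-0.2658, -0.4412, -0.0715, 0.7255, -0.5117, 0.4603]
V = J·q̇ = [-0.1000, 0.7586, 0.0664, -0.7194, 0.0588, -0.1119]

-0.1000 0.7586 0.0664 -0.7194 0.0588 -0.1119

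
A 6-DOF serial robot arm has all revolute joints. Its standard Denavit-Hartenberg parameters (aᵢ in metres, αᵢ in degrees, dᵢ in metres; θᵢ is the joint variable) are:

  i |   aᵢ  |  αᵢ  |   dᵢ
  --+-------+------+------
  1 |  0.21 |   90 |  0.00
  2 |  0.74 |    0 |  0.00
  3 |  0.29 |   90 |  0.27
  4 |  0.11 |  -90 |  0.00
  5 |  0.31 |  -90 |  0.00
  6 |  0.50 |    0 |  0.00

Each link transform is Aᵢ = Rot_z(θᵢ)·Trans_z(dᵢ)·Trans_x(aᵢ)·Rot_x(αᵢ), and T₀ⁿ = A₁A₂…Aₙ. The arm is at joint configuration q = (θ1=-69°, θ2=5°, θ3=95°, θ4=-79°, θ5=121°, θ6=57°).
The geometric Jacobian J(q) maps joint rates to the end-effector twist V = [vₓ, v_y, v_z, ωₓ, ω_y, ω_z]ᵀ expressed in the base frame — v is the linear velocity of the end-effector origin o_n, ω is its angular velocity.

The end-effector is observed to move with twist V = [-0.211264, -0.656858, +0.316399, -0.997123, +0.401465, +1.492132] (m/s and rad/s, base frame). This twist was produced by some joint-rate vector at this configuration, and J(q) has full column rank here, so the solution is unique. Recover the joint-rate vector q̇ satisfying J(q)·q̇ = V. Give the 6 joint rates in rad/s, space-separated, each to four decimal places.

0.6170 0.9260 -0.0090 -0.3790 0.9460 -0.3690

o_n = [-0.1783, -0.5858, -0.1777]
J₁: ẑ×o_n = [0.5858, -0.1783, 0.0000], ω = ẑ
J2: z=[-0.9336, -0.3584, 0.0000] o=[0.0753, -0.1961, 0.0000] → [0.0637, -0.1659, 0.2730, -0.9336, -0.3584, 0.0000]
J3: z=[-0.9336, -0.3584, 0.0000] o=[0.3394, -0.8843, 0.0645] → [0.0868, -0.2261, -0.4641, -0.9336, -0.3584, 0.0000]
J4: z=[0.3529, -0.9194, 0.1736] o=[0.0693, -0.9340, 0.3501] → [0.4247, 0.1433, -0.1048, 0.3529, -0.9194, 0.1736]
J5: z=[-0.2392, 0.0908, 0.9667] o=[0.1688, -0.8919, 0.3708] → [-0.3457, -0.4668, -0.0417, -0.2392, 0.0908, 0.9667]
J6: z=[-0.5936, -0.8016, -0.0716] o=[-0.0694, -0.7087, 0.2946] → [0.3874, -0.2725, -0.1603, -0.5936, -0.8016, -0.0716]
q̇ = J⁺·V = [0.6170, 0.9260, -0.0090, -0.3790, 0.9460, -0.3690]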